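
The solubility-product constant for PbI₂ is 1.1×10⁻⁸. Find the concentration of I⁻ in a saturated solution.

2.8×10⁻³ M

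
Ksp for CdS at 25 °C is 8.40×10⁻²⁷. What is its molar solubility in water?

CdS(s) ⇌ Cd²⁺(aq) + S²⁻(aq)
For each mole of CdS that dissolves per liter, [Cd²⁺] = s and [S²⁻] = s; let s denote this solubility.
Ksp = [Cd²⁺][S²⁻] = s · s = s^2
s^2 = 8.40×10⁻²⁷
s = 9.17×10⁻¹⁴ mol L⁻¹

9.17×10⁻¹⁴ M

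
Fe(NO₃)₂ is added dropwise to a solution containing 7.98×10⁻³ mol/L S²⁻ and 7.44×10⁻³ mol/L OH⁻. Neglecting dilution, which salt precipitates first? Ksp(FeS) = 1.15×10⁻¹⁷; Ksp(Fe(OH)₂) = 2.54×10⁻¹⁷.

FeS

Each salt precipitates once Q = Ksp for that salt.
For FeS: [Fe²⁺] = (Ksp/[S²⁻]) = 1.44×10⁻¹⁵ mol/L
For Fe(OH)₂: [Fe²⁺] = (Ksp/[OH⁻]^2) = 4.59×10⁻¹³ mol/L
FeS requires the lower [Fe²⁺], so it precipitates first.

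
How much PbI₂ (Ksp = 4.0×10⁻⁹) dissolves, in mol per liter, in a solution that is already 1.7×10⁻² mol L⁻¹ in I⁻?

1.4×10⁻⁵ M

PbI₂(s) ⇌ Pb²⁺(aq) + 2 I⁻(aq)
Let s be the solubility of PbI₂ here. The common ion gives [I⁻] ≈ 1.7×10⁻² mol L⁻¹, and [Pb²⁺] = s.
Ksp = [Pb²⁺][I⁻]^2 = s(1.7×10⁻²)^2
s = 4.0×10⁻⁹ / (1.7×10⁻²)^2 = 1.4×10⁻⁵
s = 1.4×10⁻⁵ mol L⁻¹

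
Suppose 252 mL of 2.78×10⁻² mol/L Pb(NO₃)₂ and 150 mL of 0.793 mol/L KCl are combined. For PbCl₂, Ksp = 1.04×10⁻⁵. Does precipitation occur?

The combined volume is 402 mL.
[Pb²⁺] = (2.78×10⁻²)(252)/402 = 1.74×10⁻² mol/L
[Cl⁻] = (0.793)(150)/402 = 0.296 mol/L
Q = [Pb²⁺][Cl⁻]^2 = 1.53×10⁻³
Because Q > Ksp (1.53×10⁻³ vs 1.04×10⁻⁵), a precipitate of PbCl₂ forms.

Yes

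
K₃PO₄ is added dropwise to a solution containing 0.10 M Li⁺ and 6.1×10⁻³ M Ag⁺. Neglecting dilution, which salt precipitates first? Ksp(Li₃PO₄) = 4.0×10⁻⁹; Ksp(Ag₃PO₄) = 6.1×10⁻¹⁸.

Precipitation of each salt begins when its ion product equals Ksp.
For Li₃PO₄: [PO₄³⁻] = (Ksp/[Li⁺]^3) = 4.0×10⁻⁶ M
For Ag₃PO₄: [PO₄³⁻] = (Ksp/[Ag⁺]^3) = 2.7×10⁻¹¹ M
Since Ag₃PO₄ needs less PO₄³⁻ to reach saturation, it precipitates first.

Ag₃PO₄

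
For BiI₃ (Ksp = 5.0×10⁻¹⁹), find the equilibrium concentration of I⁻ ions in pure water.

BiI₃(s) ⇌ Bi³⁺(aq) + 3 I⁻(aq)
With molar solubility s: [Bi³⁺] = s, [I⁻] = 3s.
Ksp = [Bi³⁺][I⁻]^3 = s · (3s)^3 = 27s^4 = 5.0×10⁻¹⁹
s = 1.2×10⁻⁵ mol L⁻¹
[I⁻] = 3s = 3.5×10⁻⁵ mol L⁻¹

3.5×10⁻⁵ M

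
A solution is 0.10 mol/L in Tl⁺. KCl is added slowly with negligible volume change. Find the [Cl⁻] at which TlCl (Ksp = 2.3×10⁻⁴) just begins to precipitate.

2.3×10⁻³ M

Precipitation begins when Q = Ksp.
TlCl(s) ⇌ Tl⁺(aq) + Cl⁻(aq)
Ksp = [Tl⁺][Cl⁻] = [Cl⁻](0.10)
[Cl⁻] = 2.3×10⁻⁴ / (0.10) = 2.3×10⁻³
[Cl⁻] = 2.3×10⁻³ mol/L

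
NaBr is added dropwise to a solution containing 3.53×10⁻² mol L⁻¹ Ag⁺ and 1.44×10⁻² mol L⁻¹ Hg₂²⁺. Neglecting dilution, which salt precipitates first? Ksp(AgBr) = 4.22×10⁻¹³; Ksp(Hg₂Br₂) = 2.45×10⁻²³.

AgBr

Each salt precipitates once Q = Ksp for that salt.
For AgBr: [Br⁻] = (Ksp/[Ag⁺]) = 1.20×10⁻¹¹ mol L⁻¹
For Hg₂Br₂: [Br⁻] = (Ksp/[Hg₂²⁺])^(1/2) = 4.12×10⁻¹¹ mol L⁻¹
AgBr requires the lower [Br⁻], so it precipitates first.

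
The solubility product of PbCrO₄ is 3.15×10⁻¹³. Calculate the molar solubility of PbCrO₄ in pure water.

5.61×10⁻⁷ M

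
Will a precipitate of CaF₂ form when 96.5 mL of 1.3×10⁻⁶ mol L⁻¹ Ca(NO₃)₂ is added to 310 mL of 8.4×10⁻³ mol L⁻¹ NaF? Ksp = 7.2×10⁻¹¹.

No

After mixing, V = 96.5 mL + 310 mL = 406.5 mL.
[Ca²⁺] = (1.3×10⁻⁶)(96.5)/406.5 = 3.1×10⁻⁷ mol L⁻¹
[F⁻] = (8.4×10⁻³)(310)/406.5 = 6.4×10⁻³ mol L⁻¹
Q = [Ca²⁺][F⁻]^2 = 1.3×10⁻¹¹
Q = 1.3×10⁻¹¹ < Ksp = 7.2×10⁻¹¹, so the solution is unsaturated and no precipitate forms.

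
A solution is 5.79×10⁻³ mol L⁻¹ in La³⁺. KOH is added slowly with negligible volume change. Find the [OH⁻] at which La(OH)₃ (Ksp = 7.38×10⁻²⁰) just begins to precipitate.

2.34×10⁻⁶ M

Precipitation begins when Q = Ksp.
La(OH)₃(s) ⇌ La³⁺(aq) + 3 OH⁻(aq)
Ksp = [La³⁺][OH⁻]^3 = [OH⁻]^3(5.79×10⁻³)
[OH⁻]^3 = 7.38×10⁻²⁰ / (5.79×10⁻³) = 1.27×10⁻¹⁷
[OH⁻] = 2.34×10⁻⁶ mol L⁻¹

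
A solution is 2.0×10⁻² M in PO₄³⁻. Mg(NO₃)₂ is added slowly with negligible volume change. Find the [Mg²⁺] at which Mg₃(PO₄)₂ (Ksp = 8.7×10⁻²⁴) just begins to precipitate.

Precipitation begins when Q = Ksp.
Mg₃(PO₄)₂(s) ⇌ 3 Mg²⁺(aq) + 2 PO₄³⁻(aq)
Ksp = [Mg²⁺]^3[PO₄³⁻]^2 = [Mg²⁺]^3(2.0×10⁻²)^2
[Mg²⁺]^3 = 8.7×10⁻²⁴ / (2.0×10⁻²)^2 = 2.2×10⁻²⁰
[Mg²⁺] = 2.8×10⁻⁷ M

2.8×10⁻⁷ M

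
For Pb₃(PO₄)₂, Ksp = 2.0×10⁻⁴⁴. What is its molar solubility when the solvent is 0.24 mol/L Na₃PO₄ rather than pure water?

2.3×10⁻¹⁵ M

Pb₃(PO₄)₂(s) ⇌ 3 Pb²⁺(aq) + 2 PO₄³⁻(aq)
The solution already contains PO₄³⁻ at 0.24 mol/L. Let s be the molar solubility of Pb₃(PO₄)₂.
[PO₄³⁻] ≈ 0.24 mol/L (common ion dominates); [Pb²⁺] = 3s.
Ksp = [Pb²⁺]^3[PO₄³⁻]^2 = (3s)^3(0.24)^2
(3s)^3 = 2.0×10⁻⁴⁴ / (0.24)^2 = 3.5×10⁻⁴³
s = 2.3×10⁻¹⁵ mol/L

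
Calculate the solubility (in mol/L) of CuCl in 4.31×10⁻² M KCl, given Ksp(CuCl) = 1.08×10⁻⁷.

CuCl(s) ⇌ Cu⁺(aq) + Cl⁻(aq)
The solution already contains Cl⁻ at 4.31×10⁻² M. Let s be the molar solubility of CuCl.
[Cl⁻] ≈ 4.31×10⁻² M (common ion dominates); [Cu⁺] = s.
Ksp = [Cu⁺][Cl⁻] = s(4.31×10⁻²)
s = 1.08×10⁻⁷ / (4.31×10⁻²) = 2.51×10⁻⁶
s = 2.51×10⁻⁶ M

2.51×10⁻⁶ M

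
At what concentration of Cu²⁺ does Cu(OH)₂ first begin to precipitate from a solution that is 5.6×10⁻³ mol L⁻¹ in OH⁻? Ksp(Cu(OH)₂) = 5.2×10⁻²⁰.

Precipitation begins when Q = Ksp.
Cu(OH)₂(s) ⇌ Cu²⁺(aq) + 2 OH⁻(aq)
Ksp = [Cu²⁺][OH⁻]^2 = [Cu²⁺](5.6×10⁻³)^2
[Cu²⁺] = 5.2×10⁻²⁰ / (5.6×10⁻³)^2 = 1.7×10⁻¹⁵
[Cu²⁺] = 1.7×10⁻¹⁵ mol L⁻¹

1.7×10⁻¹⁵ M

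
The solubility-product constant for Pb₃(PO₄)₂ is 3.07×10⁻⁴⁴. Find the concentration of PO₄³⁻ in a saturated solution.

Pb₃(PO₄)₂(s) ⇌ 3 Pb²⁺(aq) + 2 PO₄³⁻(aq)
Call the molar solubility s, so that [Pb²⁺] = 3s and [PO₄³⁻] = 2s.
Ksp = [Pb²⁺]^3[PO₄³⁻]^2 = (3s)^3 · (2s)^2 = 108s^5 = 3.07×10⁻⁴⁴
s = 7.78×10⁻¹⁰ mol/L
[PO₄³⁻] = 2s = 1.56×10⁻⁹ mol/L

1.56×10⁻⁹ M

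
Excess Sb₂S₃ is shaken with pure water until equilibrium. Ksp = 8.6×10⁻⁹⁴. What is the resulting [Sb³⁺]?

1.9×10⁻¹⁹ M

Sb₂S₃(s) ⇌ 2 Sb³⁺(aq) + 3 S²⁻(aq)
Let s be the molar solubility. Then [Sb³⁺] = 2s and [S²⁻] = 3s.
Ksp = [Sb³⁺]^2[S²⁻]^3 = (2s)^2 · (3s)^3 = 108s^5 = 8.6×10⁻⁹⁴
s = 9.6×10⁻²⁰ mol/L
[Sb³⁺] = 2s = 1.9×10⁻¹⁹ mol/L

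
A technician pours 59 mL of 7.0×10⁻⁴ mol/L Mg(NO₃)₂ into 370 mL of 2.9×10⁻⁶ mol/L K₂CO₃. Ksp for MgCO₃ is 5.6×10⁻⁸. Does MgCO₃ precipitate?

No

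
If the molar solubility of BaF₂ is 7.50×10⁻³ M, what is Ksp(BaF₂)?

Ksp = 1.69×10⁻⁶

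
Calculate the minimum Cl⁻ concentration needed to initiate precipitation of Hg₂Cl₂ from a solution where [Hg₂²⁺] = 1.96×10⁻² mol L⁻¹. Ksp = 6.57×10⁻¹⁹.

5.79×10⁻⁹ M

A salt starts to precipitate once the ion product Q reaches its Ksp.
Hg₂Cl₂(s) ⇌ Hg₂²⁺(aq) + 2 Cl⁻(aq)
Ksp = [Hg₂²⁺][Cl⁻]^2 = [Cl⁻]^2(1.96×10⁻²)
[Cl⁻]^2 = 6.57×10⁻¹⁹ / (1.96×10⁻²) = 3.35×10⁻¹⁷
[Cl⁻] = 5.79×10⁻⁹ mol L⁻¹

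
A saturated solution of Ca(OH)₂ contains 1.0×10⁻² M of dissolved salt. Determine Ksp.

Ksp = 4.0×10⁻⁶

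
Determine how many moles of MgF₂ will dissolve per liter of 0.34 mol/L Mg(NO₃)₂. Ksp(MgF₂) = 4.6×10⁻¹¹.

MgF₂(s) ⇌ Mg²⁺(aq) + 2 F⁻(aq)
Mg²⁺ is already present at 0.34 mol/L. If s mol/L of MgF₂ dissolves, [F⁻] = 2s while [Mg²⁺] ≈ 0.34 mol/L.
Ksp = [Mg²⁺][F⁻]^2 = (0.34)(2s)^2
(2s)^2 = 4.6×10⁻¹¹ / (0.34) = 1.4×10⁻¹⁰
s = 5.8×10⁻⁶ mol/L

5.8×10⁻⁶ M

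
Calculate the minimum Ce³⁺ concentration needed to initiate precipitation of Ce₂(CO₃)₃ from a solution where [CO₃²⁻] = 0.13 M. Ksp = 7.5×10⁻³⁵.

Precipitation of each salt begins when its ion product equals Ksp.
Ce₂(CO₃)₃(s) ⇌ 2 Ce³⁺(aq) + 3 CO₃²⁻(aq)
Ksp = [Ce³⁺]^2[CO₃²⁻]^3 = [Ce³⁺]^2(0.13)^3
[Ce³⁺]^2 = 7.5×10⁻³⁵ / (0.13)^3 = 3.4×10⁻³²
[Ce³⁺] = 1.8×10⁻¹⁶ M

1.8×10⁻¹⁶ M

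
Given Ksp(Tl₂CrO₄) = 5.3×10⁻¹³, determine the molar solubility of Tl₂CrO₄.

Tl₂CrO₄(s) ⇌ 2 Tl⁺(aq) + CrO₄²⁻(aq)
Call the molar solubility s, so that [Tl⁺] = 2s and [CrO₄²⁻] = s.
Ksp = [Tl⁺]^2[CrO₄²⁻] = (2s)^2 · s = 4s^3
4s^3 = 5.3×10⁻¹³  ⇒  s^3 = 1.3×10⁻¹³
Taking the 3rd root, s = 5.1×10⁻⁵ mol L⁻¹.

5.1×10⁻⁵ M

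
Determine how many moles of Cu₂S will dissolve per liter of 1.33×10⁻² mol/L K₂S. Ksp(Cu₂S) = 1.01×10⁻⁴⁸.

4.36×10⁻²⁴ M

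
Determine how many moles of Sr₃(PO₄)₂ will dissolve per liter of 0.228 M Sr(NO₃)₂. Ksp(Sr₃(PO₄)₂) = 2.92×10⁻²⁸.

Sr₃(PO₄)₂(s) ⇌ 3 Sr²⁺(aq) + 2 PO₄³⁻(aq)
With Sr²⁺ already at 0.228 M and s small, take [Sr²⁺] ≈ 0.228 M and [PO₄³⁻] = 2s.
Ksp = [Sr²⁺]^3[PO₄³⁻]^2 = (0.228)^3(2s)^2
(2s)^2 = 2.92×10⁻²⁸ / (0.228)^3 = 2.46×10⁻²⁶
s = 7.85×10⁻¹⁴ M

7.85×10⁻¹⁴ M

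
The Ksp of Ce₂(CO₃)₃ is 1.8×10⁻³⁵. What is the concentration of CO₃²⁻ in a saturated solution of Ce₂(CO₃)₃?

1.3×10⁻⁷ M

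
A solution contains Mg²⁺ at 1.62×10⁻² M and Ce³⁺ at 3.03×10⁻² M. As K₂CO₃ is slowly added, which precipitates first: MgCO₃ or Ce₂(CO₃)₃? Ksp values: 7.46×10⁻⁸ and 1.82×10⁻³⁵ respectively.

Ce₂(CO₃)₃

Precipitation begins when Q = Ksp.
For MgCO₃: [CO₃²⁻] = (Ksp/[Mg²⁺]) = 4.60×10⁻⁶ M
For Ce₂(CO₃)₃: [CO₃²⁻] = (Ksp/[Ce³⁺]^2)^(1/3) = 2.71×10⁻¹¹ M
Ce₂(CO₃)₃ requires the lower [CO₃²⁻], so it precipitates first.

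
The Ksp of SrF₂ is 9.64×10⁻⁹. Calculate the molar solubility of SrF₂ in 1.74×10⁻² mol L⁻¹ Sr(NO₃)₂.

SrF₂(s) ⇌ Sr²⁺(aq) + 2 F⁻(aq)
The solution already contains Sr²⁺ at 1.74×10⁻² mol L⁻¹. Let s be the molar solubility of SrF₂.
[Sr²⁺] ≈ 1.74×10⁻² mol L⁻¹ (common ion dominates); [F⁻] = 2s.
Ksp = [Sr²⁺][F⁻]^2 = (1.74×10⁻²)(2s)^2
(2s)^2 = 9.64×10⁻⁹ / (1.74×10⁻²) = 5.54×10⁻⁷
s = 3.72×10⁻⁴ mol L⁻¹

3.72×10⁻⁴ M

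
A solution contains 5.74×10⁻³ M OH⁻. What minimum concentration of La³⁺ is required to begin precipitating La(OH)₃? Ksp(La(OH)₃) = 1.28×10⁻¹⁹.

The threshold for precipitation is Q = Ksp.
La(OH)₃(s) ⇌ La³⁺(aq) + 3 OH⁻(aq)
Ksp = [La³⁺][OH⁻]^3 = [La³⁺](5.74×10⁻³)^3
[La³⁺] = 1.28×10⁻¹⁹ / (5.74×10⁻³)^3 = 6.77×10⁻¹³
[La³⁺] = 6.77×10⁻¹³ M

6.77×10⁻¹³ M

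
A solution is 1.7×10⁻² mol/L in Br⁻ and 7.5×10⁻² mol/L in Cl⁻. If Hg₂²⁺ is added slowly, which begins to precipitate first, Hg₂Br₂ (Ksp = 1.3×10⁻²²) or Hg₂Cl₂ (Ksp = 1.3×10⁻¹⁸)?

Hg₂Br₂

The threshold for precipitation is Q = Ksp.
For Hg₂Br₂: [Hg₂²⁺] = (Ksp/[Br⁻]^2) = 4.5×10⁻¹⁹ mol/L
For Hg₂Cl₂: [Hg₂²⁺] = (Ksp/[Cl⁻]^2) = 2.3×10⁻¹⁶ mol/L
Since Hg₂Br₂ needs less Hg₂²⁺ to reach saturation, it precipitates first.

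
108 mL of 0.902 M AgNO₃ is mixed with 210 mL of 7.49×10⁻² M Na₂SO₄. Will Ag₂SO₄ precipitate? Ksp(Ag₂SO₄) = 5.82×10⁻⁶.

Yes

Total volume after mixing = 108 + 210 = 318 mL.
[Ag⁺] = (0.902)(108)/318 = 0.306 M
[SO₄²⁻] = (7.49×10⁻²)(210)/318 = 4.95×10⁻² M
Q = [Ag⁺]^2[SO₄²⁻] = 4.64×10⁻³
Because Q > Ksp (4.64×10⁻³ vs 5.82×10⁻⁶), a precipitate of Ag₂SO₄ forms.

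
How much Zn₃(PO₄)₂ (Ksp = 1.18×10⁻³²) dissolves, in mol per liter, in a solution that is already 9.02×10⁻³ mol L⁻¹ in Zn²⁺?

6.34×10⁻¹⁴ M

Zn₃(PO₄)₂(s) ⇌ 3 Zn²⁺(aq) + 2 PO₄³⁻(aq)
Zn²⁺ is already present at 9.02×10⁻³ mol L⁻¹. If s mol/L of Zn₃(PO₄)₂ dissolves, [PO₄³⁻] = 2s while [Zn²⁺] ≈ 9.02×10⁻³ mol L⁻¹.
Ksp = [Zn²⁺]^3[PO₄³⁻]^2 = (9.02×10⁻³)^3(2s)^2
(2s)^2 = 1.18×10⁻³² / (9.02×10⁻³)^3 = 1.61×10⁻²⁶
s = 6.34×10⁻¹⁴ mol L⁻¹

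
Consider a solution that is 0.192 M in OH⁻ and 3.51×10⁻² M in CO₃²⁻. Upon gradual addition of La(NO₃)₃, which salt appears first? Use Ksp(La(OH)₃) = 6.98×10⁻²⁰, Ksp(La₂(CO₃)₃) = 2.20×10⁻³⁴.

La(OH)₃

Precipitation begins when Q = Ksp.
For La(OH)₃: [La³⁺] = (Ksp/[OH⁻]^3) = 9.86×10⁻¹⁸ M
For La₂(CO₃)₃: [La³⁺] = (Ksp/[CO₃²⁻]^3)^(1/2) = 2.26×10⁻¹⁵ M
The smaller threshold [La³⁺] is reached first, so La(OH)₃ precipitates first.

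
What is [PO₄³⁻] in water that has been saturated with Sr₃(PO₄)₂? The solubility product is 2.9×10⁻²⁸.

Sr₃(PO₄)₂(s) ⇌ 3 Sr²⁺(aq) + 2 PO₄³⁻(aq)
Call the molar solubility s, so that [Sr²⁺] = 3s and [PO₄³⁻] = 2s.
Ksp = [Sr²⁺]^3[PO₄³⁻]^2 = (3s)^3 · (2s)^2 = 108s^5 = 2.9×10⁻²⁸
s = 1.2×10⁻⁶ mol/L
[PO₄³⁻] = 2s = 2.4×10⁻⁶ mol/L

2.4×10⁻⁶ M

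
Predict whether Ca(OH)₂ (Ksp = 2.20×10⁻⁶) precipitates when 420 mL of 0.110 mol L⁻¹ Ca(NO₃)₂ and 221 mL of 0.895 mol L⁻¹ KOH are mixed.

Yes

Total volume after mixing = 420 + 221 = 641 mL.
[Ca²⁺] = (0.110)(420)/641 = 7.21×10⁻² mol L⁻¹
[OH⁻] = (0.895)(221)/641 = 0.309 mol L⁻¹
Q = [Ca²⁺][OH⁻]^2 = 6.86×10⁻³
Since Q (6.86×10⁻³) exceeds Ksp (2.20×10⁻⁶), Ca(OH)₂ will precipitate.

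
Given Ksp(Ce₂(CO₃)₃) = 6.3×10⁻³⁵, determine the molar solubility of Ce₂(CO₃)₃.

Ce₂(CO₃)₃(s) ⇌ 2 Ce³⁺(aq) + 3 CO₃²⁻(aq)
If s mol/L of Ce₂(CO₃)₃ dissolves, [Ce³⁺] = 2s and [CO₃²⁻] = 3s.
Ksp = [Ce³⁺]^2[CO₃²⁻]^3 = (2s)^2 · (3s)^3 = 108s^5
108s^5 = 6.3×10⁻³⁵  ⇒  s^5 = 5.8×10⁻³⁷
s = 5.7×10⁻⁸ mol/L

5.7×10⁻⁸ M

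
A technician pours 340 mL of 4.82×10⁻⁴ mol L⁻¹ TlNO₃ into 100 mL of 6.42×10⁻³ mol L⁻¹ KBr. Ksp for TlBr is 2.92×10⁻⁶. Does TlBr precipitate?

After mixing, V = 340 mL + 100 mL = 440 mL.
[Tl⁺] = (4.82×10⁻⁴)(340)/440 = 3.72×10⁻⁴ mol L⁻¹
[Br⁻] = (6.42×10⁻³)(100)/440 = 1.46×10⁻³ mol L⁻¹
Q = [Tl⁺][Br⁻] = 5.43×10⁻⁷
Q = 5.43×10⁻⁷ < Ksp = 2.92×10⁻⁶, so the solution is unsaturated and no precipitate forms.

No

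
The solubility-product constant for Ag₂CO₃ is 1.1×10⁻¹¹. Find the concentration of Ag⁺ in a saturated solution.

Ag₂CO₃(s) ⇌ 2 Ag⁺(aq) + CO₃²⁻(aq)
With molar solubility s: [Ag⁺] = 2s, [CO₃²⁻] = s.
Ksp = [Ag⁺]^2[CO₃²⁻] = (2s)^2 · s = 4s^3 = 1.1×10⁻¹¹
s = 1.4×10⁻⁴ mol/L
[Ag⁺] = 2s = 2.8×10⁻⁴ mol/L

2.8×10⁻⁴ M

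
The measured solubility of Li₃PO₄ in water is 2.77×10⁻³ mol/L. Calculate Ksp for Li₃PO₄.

Ksp = 1.59×10⁻⁹

Li₃PO₄(s) ⇌ 3 Li⁺(aq) + PO₄³⁻(aq)
Call the molar solubility s, so that [Li⁺] = 3s and [PO₄³⁻] = s.
Ksp = [Li⁺]^3[PO₄³⁻] = (3s)^3 · s = 27s^4
Ksp = 27 × (2.77×10⁻³)^4 = 1.59×10⁻⁹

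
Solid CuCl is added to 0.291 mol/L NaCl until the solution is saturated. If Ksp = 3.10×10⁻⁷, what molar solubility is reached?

1.07×10⁻⁶ M

CuCl(s) ⇌ Cu⁺(aq) + Cl⁻(aq)
The solution already contains Cl⁻ at 0.291 mol/L. Let s be the molar solubility of CuCl.
[Cl⁻] ≈ 0.291 mol/L (common ion dominates); [Cu⁺] = s.
Ksp = [Cu⁺][Cl⁻] = s(0.291)
s = 3.10×10⁻⁷ / (0.291) = 1.07×10⁻⁶
s = 1.07×10⁻⁶ mol/L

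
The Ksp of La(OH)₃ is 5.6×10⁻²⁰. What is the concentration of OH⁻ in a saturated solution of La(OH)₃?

2.0×10⁻⁵ M

La(OH)₃(s) ⇌ La³⁺(aq) + 3 OH⁻(aq)
With molar solubility s: [La³⁺] = s, [OH⁻] = 3s.
Ksp = [La³⁺][OH⁻]^3 = s · (3s)^3 = 27s^4 = 5.6×10⁻²⁰
s = 6.7×10⁻⁶ mol/L
[OH⁻] = 3s = 2.0×10⁻⁵ mol/L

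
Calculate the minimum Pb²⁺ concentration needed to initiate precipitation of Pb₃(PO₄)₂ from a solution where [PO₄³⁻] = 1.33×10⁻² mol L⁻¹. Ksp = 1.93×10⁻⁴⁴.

4.78×10⁻¹⁴ M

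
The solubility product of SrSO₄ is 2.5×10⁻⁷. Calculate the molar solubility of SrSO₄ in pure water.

5.0×10⁻⁴ M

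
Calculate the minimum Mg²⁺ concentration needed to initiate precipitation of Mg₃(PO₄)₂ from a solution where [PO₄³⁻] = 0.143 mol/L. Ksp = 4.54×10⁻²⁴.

6.06×10⁻⁸ M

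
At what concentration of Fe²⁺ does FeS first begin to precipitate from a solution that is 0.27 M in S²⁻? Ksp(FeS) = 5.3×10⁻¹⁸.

Precipitation begins when Q = Ksp.
FeS(s) ⇌ Fe²⁺(aq) + S²⁻(aq)
Ksp = [Fe²⁺][S²⁻] = [Fe²⁺](0.27)
[Fe²⁺] = 5.3×10⁻¹⁸ / (0.27) = 2.0×10⁻¹⁷
[Fe²⁺] = 2.0×10⁻¹⁷ M

2.0×10⁻¹⁷ M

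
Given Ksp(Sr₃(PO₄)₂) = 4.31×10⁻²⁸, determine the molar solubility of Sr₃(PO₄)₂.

Sr₃(PO₄)₂(s) ⇌ 3 Sr²⁺(aq) + 2 PO₄³⁻(aq)
With molar solubility s: [Sr²⁺] = 3s, [PO₄³⁻] = 2s.
Ksp = [Sr²⁺]^3[PO₄³⁻]^2 = (3s)^3 · (2s)^2 = 108s^5
108s^5 = 4.31×10⁻²⁸  ⇒  s^5 = 3.99×10⁻³⁰
Taking the 5th root, s = 1.32×10⁻⁶ mol/L.

1.32×10⁻⁶ M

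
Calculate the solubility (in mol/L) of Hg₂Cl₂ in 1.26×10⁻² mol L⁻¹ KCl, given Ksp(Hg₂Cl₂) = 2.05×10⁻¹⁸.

Hg₂Cl₂(s) ⇌ Hg₂²⁺(aq) + 2 Cl⁻(aq)
With Cl⁻ already at 1.26×10⁻² mol L⁻¹ and s small, take [Cl⁻] ≈ 1.26×10⁻² mol L⁻¹ and [Hg₂²⁺] = s.
Ksp = [Hg₂²⁺][Cl⁻]^2 = s(1.26×10⁻²)^2
s = 2.05×10⁻¹⁸ / (1.26×10⁻²)^2 = 1.29×10⁻¹⁴
s = 1.29×10⁻¹⁴ mol L⁻¹

1.29×10⁻¹⁴ M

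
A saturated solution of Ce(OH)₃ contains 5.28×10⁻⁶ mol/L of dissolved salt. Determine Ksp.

Ce(OH)₃(s) ⇌ Ce³⁺(aq) + 3 OH⁻(aq)
For each mole of Ce(OH)₃ that dissolves per liter, [Ce³⁺] = s and [OH⁻] = 3s; let s denote this solubility.
Ksp = [Ce³⁺][OH⁻]^3 = s · (3s)^3 = 27s^4
Ksp = 27 × (5.28×10⁻⁶)^4 = 2.10×10⁻²⁰

Ksp = 2.10×10⁻²⁰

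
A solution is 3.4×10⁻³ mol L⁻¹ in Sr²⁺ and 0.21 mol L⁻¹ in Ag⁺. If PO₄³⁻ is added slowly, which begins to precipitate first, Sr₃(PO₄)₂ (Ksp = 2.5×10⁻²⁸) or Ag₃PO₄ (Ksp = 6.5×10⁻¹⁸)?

A salt starts to precipitate once the ion product Q reaches its Ksp.
For Sr₃(PO₄)₂: [PO₄³⁻] = (Ksp/[Sr²⁺]^3)^(1/2) = 8.0×10⁻¹¹ mol L⁻¹
For Ag₃PO₄: [PO₄³⁻] = (Ksp/[Ag⁺]^3) = 7.0×10⁻¹⁶ mol L⁻¹
Ag₃PO₄ requires the lower [PO₄³⁻], so it precipitates first.

Ag₃PO₄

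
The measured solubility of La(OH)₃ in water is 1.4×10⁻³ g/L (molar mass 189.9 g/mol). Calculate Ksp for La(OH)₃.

s = (1.4×10⁻³ g L⁻¹)/(189.9 g mol⁻¹) = 7.372×10⁻⁶ M
La(OH)₃(s) ⇌ La³⁺(aq) + 3 OH⁻(aq)
For each mole of La(OH)₃ that dissolves per liter, [La³⁺] = s and [OH⁻] = 3s; let s denote this solubility.
Ksp = [La³⁺][OH⁻]^3 = s · (3s)^3 = 27s^4
Ksp = 27 × (7.372×10⁻⁶)^4 = 8.0×10⁻²⁰

Ksp = 8.0×10⁻²⁰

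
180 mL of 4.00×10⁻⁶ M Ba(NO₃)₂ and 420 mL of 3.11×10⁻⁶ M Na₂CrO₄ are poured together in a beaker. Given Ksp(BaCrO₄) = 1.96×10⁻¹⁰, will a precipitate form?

The combined volume is 600 mL.
[Ba²⁺] = (4.00×10⁻⁶)(180)/600 = 1.20×10⁻⁶ M
[CrO₄²⁻] = (3.11×10⁻⁶)(420)/600 = 2.18×10⁻⁶ M
Q = [Ba²⁺][CrO₄²⁻] = 2.61×10⁻¹²
Since Q (2.61×10⁻¹²) is less than Ksp (1.96×10⁻¹⁰), no BaCrO₄ precipitates.

No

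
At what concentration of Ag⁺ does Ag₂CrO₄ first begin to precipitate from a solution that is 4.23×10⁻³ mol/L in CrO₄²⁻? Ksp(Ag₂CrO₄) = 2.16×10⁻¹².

Precipitation begins when Q = Ksp.
Ag₂CrO₄(s) ⇌ 2 Ag⁺(aq) + CrO₄²⁻(aq)
Ksp = [Ag⁺]^2[CrO₄²⁻] = [Ag⁺]^2(4.23×10⁻³)
[Ag⁺]^2 = 2.16×10⁻¹² / (4.23×10⁻³) = 5.11×10⁻¹⁰
[Ag⁺] = 2.26×10⁻⁵ mol/L

2.26×10⁻⁵ M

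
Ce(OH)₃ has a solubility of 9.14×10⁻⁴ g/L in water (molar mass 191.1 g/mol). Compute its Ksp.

Ksp = 1.41×10⁻²⁰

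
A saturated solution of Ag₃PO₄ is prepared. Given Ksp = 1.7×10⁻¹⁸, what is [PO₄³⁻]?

Ag₃PO₄(s) ⇌ 3 Ag⁺(aq) + PO₄³⁻(aq)
Call the molar solubility s, so that [Ag⁺] = 3s and [PO₄³⁻] = s.
Ksp = [Ag⁺]^3[PO₄³⁻] = (3s)^3 · s = 27s^4 = 1.7×10⁻¹⁸
s = 1.6×10⁻⁵ mol/L
[PO₄³⁻] = s = 1.6×10⁻⁵ mol/L

1.6×10⁻⁵ M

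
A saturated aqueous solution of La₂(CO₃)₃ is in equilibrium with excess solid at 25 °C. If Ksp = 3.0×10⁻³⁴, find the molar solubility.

La₂(CO₃)₃(s) ⇌ 2 La³⁺(aq) + 3 CO₃²⁻(aq)
With molar solubility s: [La³⁺] = 2s, [CO₃²⁻] = 3s.
Ksp = [La³⁺]^2[CO₃²⁻]^3 = (2s)^2 · (3s)^3 = 108s^5
108s^5 = 3.0×10⁻³⁴  ⇒  s^5 = 2.8×10⁻³⁶
s = 7.7×10⁻⁸ mol/L

7.7×10⁻⁸ M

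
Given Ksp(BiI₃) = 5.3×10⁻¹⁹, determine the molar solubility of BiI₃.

1.2×10⁻⁵ M

BiI₃(s) ⇌ Bi³⁺(aq) + 3 I⁻(aq)
With molar solubility s: [Bi³⁺] = s, [I⁻] = 3s.
Ksp = [Bi³⁺][I⁻]^3 = s · (3s)^3 = 27s^4
27s^4 = 5.3×10⁻¹⁹  ⇒  s^4 = 2.0×10⁻²⁰
s = 1.2×10⁻⁵ mol/L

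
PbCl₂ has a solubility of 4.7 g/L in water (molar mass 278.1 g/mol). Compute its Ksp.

Molar solubility s = (4.7 g/L) / (278.1 g/mol) = 1.690×10⁻² mol/L
PbCl₂(s) ⇌ Pb²⁺(aq) + 2 Cl⁻(aq)
With molar solubility s: [Pb²⁺] = s, [Cl⁻] = 2s.
Ksp = [Pb²⁺][Cl⁻]^2 = s · (2s)^2 = 4s^3
Ksp = 4 × (1.690×10⁻²)^3 = 1.9×10⁻⁵

Ksp = 1.9×10⁻⁵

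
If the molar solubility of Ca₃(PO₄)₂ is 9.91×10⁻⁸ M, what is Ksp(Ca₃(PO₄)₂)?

Ca₃(PO₄)₂(s) ⇌ 3 Ca²⁺(aq) + 2 PO₄³⁻(aq)
For each mole of Ca₃(PO₄)₂ that dissolves per liter, [Ca²⁺] = 3s and [PO₄³⁻] = 2s; let s denote this solubility.
Ksp = [Ca²⁺]^3[PO₄³⁻]^2 = (3s)^3 · (2s)^2 = 108s^5
Ksp = 108 × (9.91×10⁻⁸)^5 = 1.03×10⁻³³

Ksp = 1.03×10⁻³³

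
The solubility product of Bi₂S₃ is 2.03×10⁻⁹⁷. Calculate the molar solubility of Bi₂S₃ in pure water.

1.80×10⁻²⁰ M

Bi₂S₃(s) ⇌ 2 Bi³⁺(aq) + 3 S²⁻(aq)
With molar solubility s: [Bi³⁺] = 2s, [S²⁻] = 3s.
Ksp = [Bi³⁺]^2[S²⁻]^3 = (2s)^2 · (3s)^3 = 108s^5
108s^5 = 2.03×10⁻⁹⁷  ⇒  s^5 = 1.88×10⁻⁹⁹
Taking the 5th root, s = 1.80×10⁻²⁰ mol/L.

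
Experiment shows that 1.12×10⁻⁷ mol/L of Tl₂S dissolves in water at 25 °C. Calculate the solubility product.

Ksp = 5.62×10⁻²¹

Tl₂S(s) ⇌ 2 Tl⁺(aq) + S²⁻(aq)
If s mol/L of Tl₂S dissolves, [Tl⁺] = 2s and [S²⁻] = s.
Ksp = [Tl⁺]^2[S²⁻] = (2s)^2 · s = 4s^3
Ksp = 4 × (1.12×10⁻⁷)^3 = 5.62×10⁻²¹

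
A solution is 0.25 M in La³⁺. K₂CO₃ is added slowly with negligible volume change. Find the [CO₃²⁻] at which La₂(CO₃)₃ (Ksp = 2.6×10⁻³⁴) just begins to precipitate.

1.6×10⁻¹¹ M

Precipitation begins when Q = Ksp.
La₂(CO₃)₃(s) ⇌ 2 La³⁺(aq) + 3 CO₃²⁻(aq)
Ksp = [La³⁺]^2[CO₃²⁻]^3 = [CO₃²⁻]^3(0.25)^2
[CO₃²⁻]^3 = 2.6×10⁻³⁴ / (0.25)^2 = 4.2×10⁻³³
[CO₃²⁻] = 1.6×10⁻¹¹ M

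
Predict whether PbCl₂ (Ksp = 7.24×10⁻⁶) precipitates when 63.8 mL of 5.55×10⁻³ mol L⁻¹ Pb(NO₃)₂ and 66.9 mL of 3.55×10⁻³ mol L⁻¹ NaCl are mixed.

The combined volume is 130.7 mL.
[Pb²⁺] = (5.55×10⁻³)(63.8)/130.7 = 2.71×10⁻³ mol L⁻¹
[Cl⁻] = (3.55×10⁻³)(66.9)/130.7 = 1.82×10⁻³ mol L⁻¹
Q = [Pb²⁺][Cl⁻]^2 = 8.95×10⁻⁹
Q = 8.95×10⁻⁹ < Ksp = 7.24×10⁻⁶, so the solution is unsaturated and no precipitate forms.

No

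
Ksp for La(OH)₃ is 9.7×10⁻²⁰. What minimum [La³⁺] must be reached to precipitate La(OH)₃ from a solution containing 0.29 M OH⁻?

4.0×10⁻¹⁸ M

Precipitation of each salt begins when its ion product equals Ksp.
La(OH)₃(s) ⇌ La³⁺(aq) + 3 OH⁻(aq)
Ksp = [La³⁺][OH⁻]^3 = [La³⁺](0.29)^3
[La³⁺] = 9.7×10⁻²⁰ / (0.29)^3 = 4.0×10⁻¹⁸
[La³⁺] = 4.0×10⁻¹⁸ M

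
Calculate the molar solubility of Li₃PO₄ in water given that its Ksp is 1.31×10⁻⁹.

Li₃PO₄(s) ⇌ 3 Li⁺(aq) + PO₄³⁻(aq)
If s mol/L of Li₃PO₄ dissolves, [Li⁺] = 3s and [PO₄³⁻] = s.
Ksp = [Li⁺]^3[PO₄³⁻] = (3s)^3 · s = 27s^4
27s^4 = 1.31×10⁻⁹  ⇒  s^4 = 4.85×10⁻¹¹
s = 2.64×10⁻³ M

2.64×10⁻³ M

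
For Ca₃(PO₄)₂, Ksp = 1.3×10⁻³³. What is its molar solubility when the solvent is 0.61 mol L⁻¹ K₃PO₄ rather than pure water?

Ca₃(PO₄)₂(s) ⇌ 3 Ca²⁺(aq) + 2 PO₄³⁻(aq)
The solution already contains PO₄³⁻ at 0.61 mol L⁻¹. Let s be the molar solubility of Ca₃(PO₄)₂.
[PO₄³⁻] ≈ 0.61 mol L⁻¹ (common ion dominates); [Ca²⁺] = 3s.
Ksp = [Ca²⁺]^3[PO₄³⁻]^2 = (3s)^3(0.61)^2
(3s)^3 = 1.3×10⁻³³ / (0.61)^2 = 3.5×10⁻³³
s = 5.1×10⁻¹² mol L⁻¹

5.1×10⁻¹² M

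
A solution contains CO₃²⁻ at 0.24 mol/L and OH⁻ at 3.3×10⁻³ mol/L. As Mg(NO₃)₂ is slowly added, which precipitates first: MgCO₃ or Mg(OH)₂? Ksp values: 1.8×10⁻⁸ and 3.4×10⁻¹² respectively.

MgCO₃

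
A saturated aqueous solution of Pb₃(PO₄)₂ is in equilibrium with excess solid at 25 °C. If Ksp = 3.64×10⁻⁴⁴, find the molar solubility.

Pb₃(PO₄)₂(s) ⇌ 3 Pb²⁺(aq) + 2 PO₄³⁻(aq)
Let s be the molar solubility. Then [Pb²⁺] = 3s and [PO₄³⁻] = 2s.
Ksp = [Pb²⁺]^3[PO₄³⁻]^2 = (3s)^3 · (2s)^2 = 108s^5
108s^5 = 3.64×10⁻⁴⁴  ⇒  s^5 = 3.37×10⁻⁴⁶
s = 8.05×10⁻¹⁰ mol L⁻¹

8.05×10⁻¹⁰ M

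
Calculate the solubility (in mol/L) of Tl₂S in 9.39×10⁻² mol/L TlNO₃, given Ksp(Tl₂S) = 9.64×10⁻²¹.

1.09×10⁻¹⁸ M

Tl₂S(s) ⇌ 2 Tl⁺(aq) + S²⁻(aq)
Let s be the solubility of Tl₂S here. The common ion gives [Tl⁺] ≈ 9.39×10⁻² mol/L, and [S²⁻] = s.
Ksp = [Tl⁺]^2[S²⁻] = (9.39×10⁻²)^2s
s = 9.64×10⁻²¹ / (9.39×10⁻²)^2 = 1.09×10⁻¹⁸
s = 1.09×10⁻¹⁸ mol/L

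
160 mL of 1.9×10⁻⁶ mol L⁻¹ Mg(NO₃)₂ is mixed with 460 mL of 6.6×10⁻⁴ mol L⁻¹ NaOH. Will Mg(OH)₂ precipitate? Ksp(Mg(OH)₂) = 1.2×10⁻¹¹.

No

Total volume after mixing = 160 + 460 = 620 mL.
[Mg²⁺] = (1.9×10⁻⁶)(160)/620 = 4.9×10⁻⁷ mol L⁻¹
[OH⁻] = (6.6×10⁻⁴)(460)/620 = 4.9×10⁻⁴ mol L⁻¹
Q = [Mg²⁺][OH⁻]^2 = 1.2×10⁻¹³
Q < Ksp (1.2×10⁻¹³ vs 1.2×10⁻¹¹); the solution remains unsaturated and no precipitate forms.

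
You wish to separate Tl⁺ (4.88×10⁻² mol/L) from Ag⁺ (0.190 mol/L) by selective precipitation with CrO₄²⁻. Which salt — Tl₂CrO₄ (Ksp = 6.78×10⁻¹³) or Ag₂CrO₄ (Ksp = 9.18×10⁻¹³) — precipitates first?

The threshold for precipitation is Q = Ksp.
For Tl₂CrO₄: [CrO₄²⁻] = (Ksp/[Tl⁺]^2) = 2.85×10⁻¹⁰ mol/L
For Ag₂CrO₄: [CrO₄²⁻] = (Ksp/[Ag⁺]^2) = 2.54×10⁻¹¹ mol/L
The smaller threshold [CrO₄²⁻] is reached first, so Ag₂CrO₄ precipitates first.

Ag₂CrO₄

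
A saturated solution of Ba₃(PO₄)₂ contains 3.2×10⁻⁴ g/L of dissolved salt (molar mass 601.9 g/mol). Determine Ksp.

Ksp = 4.6×10⁻³⁰

Molar solubility s = (3.2×10⁻⁴ g/L) / (601.9 g/mol) = 5.316×10⁻⁷ mol/L
Ba₃(PO₄)₂(s) ⇌ 3 Ba²⁺(aq) + 2 PO₄³⁻(aq)
With molar solubility s: [Ba²⁺] = 3s, [PO₄³⁻] = 2s.
Ksp = [Ba²⁺]^3[PO₄³⁻]^2 = (3s)^3 · (2s)^2 = 108s^5
Ksp = 108 × (5.316×10⁻⁷)^5 = 4.6×10⁻³⁰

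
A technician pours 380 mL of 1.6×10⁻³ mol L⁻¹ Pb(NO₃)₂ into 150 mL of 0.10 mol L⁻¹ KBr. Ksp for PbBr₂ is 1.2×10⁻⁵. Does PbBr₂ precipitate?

After mixing, V = 380 mL + 150 mL = 530 mL.
[Pb²⁺] = (1.6×10⁻³)(380)/530 = 1.1×10⁻³ mol L⁻¹
[Br⁻] = (0.10)(150)/530 = 2.8×10⁻² mol L⁻¹
Q = [Pb²⁺][Br⁻]^2 = 9.2×10⁻⁷
Since Q (9.2×10⁻⁷) is less than Ksp (1.2×10⁻⁵), no PbBr₂ precipitates.

No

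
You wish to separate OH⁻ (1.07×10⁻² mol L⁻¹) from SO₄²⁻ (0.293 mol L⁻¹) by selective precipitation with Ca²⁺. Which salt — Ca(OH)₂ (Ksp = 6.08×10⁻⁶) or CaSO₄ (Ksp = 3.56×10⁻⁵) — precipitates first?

Precipitation begins when Q = Ksp.
For Ca(OH)₂: [Ca²⁺] = (Ksp/[OH⁻]^2) = 5.31×10⁻² mol L⁻¹
For CaSO₄: [Ca²⁺] = (Ksp/[SO₄²⁻]) = 1.22×10⁻⁴ mol L⁻¹
The smaller threshold [Ca²⁺] is reached first, so CaSO₄ precipitates first.

CaSO₄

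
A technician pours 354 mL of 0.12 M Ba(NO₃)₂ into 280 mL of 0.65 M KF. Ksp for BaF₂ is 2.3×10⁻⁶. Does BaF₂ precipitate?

The combined volume is 634 mL.
[Ba²⁺] = (0.12)(354)/634 = 6.7×10⁻² M
[F⁻] = (0.65)(280)/634 = 0.29 M
Q = [Ba²⁺][F⁻]^2 = 5.5×10⁻³
Because Q > Ksp (5.5×10⁻³ vs 2.3×10⁻⁶), a precipitate of BaF₂ forms.

Yes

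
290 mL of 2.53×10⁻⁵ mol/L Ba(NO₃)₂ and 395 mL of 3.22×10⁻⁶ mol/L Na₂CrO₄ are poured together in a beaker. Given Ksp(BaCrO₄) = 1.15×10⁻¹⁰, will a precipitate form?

Total volume after mixing = 290 + 395 = 685 mL.
[Ba²⁺] = (2.53×10⁻⁵)(290)/685 = 1.07×10⁻⁵ mol/L
[CrO₄²⁻] = (3.22×10⁻⁶)(395)/685 = 1.86×10⁻⁶ mol/L
Q = [Ba²⁺][CrO₄²⁻] = 1.99×10⁻¹¹
Q < Ksp (1.99×10⁻¹¹ vs 1.15×10⁻¹⁰); the solution remains unsaturated and no precipitate forms.

No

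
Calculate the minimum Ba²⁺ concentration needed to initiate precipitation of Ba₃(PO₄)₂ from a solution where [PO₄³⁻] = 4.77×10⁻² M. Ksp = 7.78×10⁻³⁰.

1.51×10⁻⁹ M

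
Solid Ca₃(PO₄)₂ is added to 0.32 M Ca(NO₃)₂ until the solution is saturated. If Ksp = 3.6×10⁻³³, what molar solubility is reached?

Ca₃(PO₄)₂(s) ⇌ 3 Ca²⁺(aq) + 2 PO₄³⁻(aq)
Let s be the solubility of Ca₃(PO₄)₂ here. The common ion gives [Ca²⁺] ≈ 0.32 M, and [PO₄³⁻] = 2s.
Ksp = [Ca²⁺]^3[PO₄³⁻]^2 = (0.32)^3(2s)^2
(2s)^2 = 3.6×10⁻³³ / (0.32)^3 = 1.1×10⁻³¹
s = 1.7×10⁻¹⁶ M

1.7×10⁻¹⁶ M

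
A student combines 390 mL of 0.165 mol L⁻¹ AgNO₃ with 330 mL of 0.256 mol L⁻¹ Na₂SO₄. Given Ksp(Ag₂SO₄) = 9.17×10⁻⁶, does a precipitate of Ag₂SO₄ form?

Yes

Total volume after mixing = 390 + 330 = 720 mL.
[Ag⁺] = (0.165)(390)/720 = 8.94×10⁻² mol L⁻¹
[SO₄²⁻] = (0.256)(330)/720 = 0.117 mol L⁻¹
Q = [Ag⁺]^2[SO₄²⁻] = 9.37×10⁻⁴
Because Q > Ksp (9.37×10⁻⁴ vs 9.17×10⁻⁶), a precipitate of Ag₂SO₄ forms.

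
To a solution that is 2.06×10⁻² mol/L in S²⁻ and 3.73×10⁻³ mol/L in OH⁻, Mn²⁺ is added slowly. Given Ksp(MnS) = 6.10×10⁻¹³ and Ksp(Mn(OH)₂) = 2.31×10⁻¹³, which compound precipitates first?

MnS

Each salt precipitates once Q = Ksp for that salt.
For MnS: [Mn²⁺] = (Ksp/[S²⁻]) = 2.96×10⁻¹¹ mol/L
For Mn(OH)₂: [Mn²⁺] = (Ksp/[OH⁻]^2) = 1.66×10⁻⁸ mol/L
Since MnS needs less Mn²⁺ to reach saturation, it precipitates first.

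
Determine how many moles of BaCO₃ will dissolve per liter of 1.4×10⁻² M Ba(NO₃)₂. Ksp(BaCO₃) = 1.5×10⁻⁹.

1.1×10⁻⁷ M

BaCO₃(s) ⇌ Ba²⁺(aq) + CO₃²⁻(aq)
The solution already contains Ba²⁺ at 1.4×10⁻² M. Let s be the molar solubility of BaCO₃.
[Ba²⁺] ≈ 1.4×10⁻² M (common ion dominates); [CO₃²⁻] = s.
Ksp = [Ba²⁺][CO₃²⁻] = (1.4×10⁻²)s
s = 1.5×10⁻⁹ / (1.4×10⁻²) = 1.1×10⁻⁷
s = 1.1×10⁻⁷ M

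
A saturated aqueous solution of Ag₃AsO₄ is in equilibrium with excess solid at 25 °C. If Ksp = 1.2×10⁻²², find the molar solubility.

Ag₃AsO₄(s) ⇌ 3 Ag⁺(aq) + AsO₄³⁻(aq)
If s mol/L of Ag₃AsO₄ dissolves, [Ag⁺] = 3s and [AsO₄³⁻] = s.
Ksp = [Ag⁺]^3[AsO₄³⁻] = (3s)^3 · s = 27s^4
27s^4 = 1.2×10⁻²²  ⇒  s^4 = 4.4×10⁻²⁴
s = (4.4×10⁻²⁴)^(1/4) = 1.5×10⁻⁶ M

1.5×10⁻⁶ M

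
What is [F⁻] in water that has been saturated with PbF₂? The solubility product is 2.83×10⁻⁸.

PbF₂(s) ⇌ Pb²⁺(aq) + 2 F⁻(aq)
With molar solubility s: [Pb²⁺] = s, [F⁻] = 2s.
Ksp = [Pb²⁺][F⁻]^2 = s · (2s)^2 = 4s^3 = 2.83×10⁻⁸
s = 1.92×10⁻³ mol/L
[F⁻] = 2s = 3.84×10⁻³ mol/L

3.84×10⁻³ M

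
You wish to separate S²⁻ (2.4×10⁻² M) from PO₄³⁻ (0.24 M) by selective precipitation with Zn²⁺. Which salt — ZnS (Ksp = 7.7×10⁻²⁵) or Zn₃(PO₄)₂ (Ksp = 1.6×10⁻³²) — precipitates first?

ZnS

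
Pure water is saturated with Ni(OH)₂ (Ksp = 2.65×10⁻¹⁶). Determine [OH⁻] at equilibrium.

8.09×10⁻⁶ M

Ni(OH)₂(s) ⇌ Ni²⁺(aq) + 2 OH⁻(aq)
Call the molar solubility s, so that [Ni²⁺] = s and [OH⁻] = 2s.
Ksp = [Ni²⁺][OH⁻]^2 = s · (2s)^2 = 4s^3 = 2.65×10⁻¹⁶
s = 4.05×10⁻⁶ mol L⁻¹
[OH⁻] = 2s = 8.09×10⁻⁶ mol L⁻¹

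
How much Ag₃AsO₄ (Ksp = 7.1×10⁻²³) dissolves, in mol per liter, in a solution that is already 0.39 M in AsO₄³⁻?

Ag₃AsO₄(s) ⇌ 3 Ag⁺(aq) + AsO₄³⁻(aq)
With AsO₄³⁻ already at 0.39 M and s small, take [AsO₄³⁻] ≈ 0.39 M and [Ag⁺] = 3s.
Ksp = [Ag⁺]^3[AsO₄³⁻] = (3s)^3(0.39)
(3s)^3 = 7.1×10⁻²³ / (0.39) = 1.8×10⁻²²
s = 1.9×10⁻⁸ M

1.9×10⁻⁸ M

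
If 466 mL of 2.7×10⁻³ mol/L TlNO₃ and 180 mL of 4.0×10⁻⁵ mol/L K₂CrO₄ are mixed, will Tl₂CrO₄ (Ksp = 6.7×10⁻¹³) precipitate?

Yes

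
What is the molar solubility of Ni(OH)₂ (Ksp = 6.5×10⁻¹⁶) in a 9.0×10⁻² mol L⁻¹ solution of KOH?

Ni(OH)₂(s) ⇌ Ni²⁺(aq) + 2 OH⁻(aq)
With OH⁻ already at 9.0×10⁻² mol L⁻¹ and s small, take [OH⁻] ≈ 9.0×10⁻² mol L⁻¹ and [Ni²⁺] = s.
Ksp = [Ni²⁺][OH⁻]^2 = s(9.0×10⁻²)^2
s = 6.5×10⁻¹⁶ / (9.0×10⁻²)^2 = 8.0×10⁻¹⁴
s = 8.0×10⁻¹⁴ mol L⁻¹

8.0×10⁻¹⁴ M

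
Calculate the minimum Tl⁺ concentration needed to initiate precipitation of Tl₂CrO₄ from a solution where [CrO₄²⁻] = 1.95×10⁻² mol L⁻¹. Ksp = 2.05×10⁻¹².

Precipitation of each salt begins when its ion product equals Ksp.
Tl₂CrO₄(s) ⇌ 2 Tl⁺(aq) + CrO₄²⁻(aq)
Ksp = [Tl⁺]^2[CrO₄²⁻] = [Tl⁺]^2(1.95×10⁻²)
[Tl⁺]^2 = 2.05×10⁻¹² / (1.95×10⁻²) = 1.05×10⁻¹⁰
[Tl⁺] = 1.03×10⁻⁵ mol L⁻¹

1.03×10⁻⁵ M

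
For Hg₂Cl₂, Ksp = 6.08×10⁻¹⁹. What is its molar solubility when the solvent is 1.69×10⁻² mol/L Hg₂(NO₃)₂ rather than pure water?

Hg₂Cl₂(s) ⇌ Hg₂²⁺(aq) + 2 Cl⁻(aq)
Hg₂²⁺ is already present at 1.69×10⁻² mol/L. If s mol/L of Hg₂Cl₂ dissolves, [Cl⁻] = 2s while [Hg₂²⁺] ≈ 1.69×10⁻² mol/L.
Ksp = [Hg₂²⁺][Cl⁻]^2 = (1.69×10⁻²)(2s)^2
(2s)^2 = 6.08×10⁻¹⁹ / (1.69×10⁻²) = 3.60×10⁻¹⁷
s = 3.00×10⁻⁹ mol/L

3.00×10⁻⁹ M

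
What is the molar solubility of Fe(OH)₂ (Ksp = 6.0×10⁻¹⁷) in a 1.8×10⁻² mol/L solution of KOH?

Fe(OH)₂(s) ⇌ Fe²⁺(aq) + 2 OH⁻(aq)
Let s be the solubility of Fe(OH)₂ here. The common ion gives [OH⁻] ≈ 1.8×10⁻² mol/L, and [Fe²⁺] = s.
Ksp = [Fe²⁺][OH⁻]^2 = s(1.8×10⁻²)^2
s = 6.0×10⁻¹⁷ / (1.8×10⁻²)^2 = 1.9×10⁻¹³
s = 1.9×10⁻¹³ mol/L

1.9×10⁻¹³ M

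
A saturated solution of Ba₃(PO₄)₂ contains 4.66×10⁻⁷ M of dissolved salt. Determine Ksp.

Ba₃(PO₄)₂(s) ⇌ 3 Ba²⁺(aq) + 2 PO₄³⁻(aq)
If s mol/L of Ba₃(PO₄)₂ dissolves, [Ba²⁺] = 3s and [PO₄³⁻] = 2s.
Ksp = [Ba²⁺]^3[PO₄³⁻]^2 = (3s)^3 · (2s)^2 = 108s^5
Ksp = 108 × (4.66×10⁻⁷)^5 = 2.37×10⁻³⁰

Ksp = 2.37×10⁻³⁰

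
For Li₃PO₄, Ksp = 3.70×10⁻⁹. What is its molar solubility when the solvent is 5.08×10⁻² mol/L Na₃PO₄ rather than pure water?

Li₃PO₄(s) ⇌ 3 Li⁺(aq) + PO₄³⁻(aq)
Let s be the solubility of Li₃PO₄ here. The common ion gives [PO₄³⁻] ≈ 5.08×10⁻² mol/L, and [Li⁺] = 3s.
Ksp = [Li⁺]^3[PO₄³⁻] = (3s)^3(5.08×10⁻²)
(3s)^3 = 3.70×10⁻⁹ / (5.08×10⁻²) = 7.28×10⁻⁸
s = 1.39×10⁻³ mol/L

1.39×10⁻³ M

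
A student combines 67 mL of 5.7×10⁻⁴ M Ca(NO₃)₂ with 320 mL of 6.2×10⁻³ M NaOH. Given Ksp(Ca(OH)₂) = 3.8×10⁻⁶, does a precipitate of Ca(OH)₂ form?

Total volume after mixing = 67 + 320 = 387 mL.
[Ca²⁺] = (5.7×10⁻⁴)(67)/387 = 9.9×10⁻⁵ M
[OH⁻] = (6.2×10⁻³)(320)/387 = 5.1×10⁻³ M
Q = [Ca²⁺][OH⁻]^2 = 2.6×10⁻⁹
Since Q (2.6×10⁻⁹) is less than Ksp (3.8×10⁻⁶), no Ca(OH)₂ precipitates.

No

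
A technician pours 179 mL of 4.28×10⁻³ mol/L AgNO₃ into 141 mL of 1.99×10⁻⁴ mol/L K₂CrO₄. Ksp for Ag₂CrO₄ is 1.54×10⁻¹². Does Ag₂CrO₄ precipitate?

Yes

The combined volume is 320 mL.
[Ag⁺] = (4.28×10⁻³)(179)/320 = 2.39×10⁻³ mol/L
[CrO₄²⁻] = (1.99×10⁻⁴)(141)/320 = 8.77×10⁻⁵ mol/L
Q = [Ag⁺]^2[CrO₄²⁻] = 5.03×10⁻¹⁰
Because Q > Ksp (5.03×10⁻¹⁰ vs 1.54×10⁻¹²), a precipitate of Ag₂CrO₄ forms.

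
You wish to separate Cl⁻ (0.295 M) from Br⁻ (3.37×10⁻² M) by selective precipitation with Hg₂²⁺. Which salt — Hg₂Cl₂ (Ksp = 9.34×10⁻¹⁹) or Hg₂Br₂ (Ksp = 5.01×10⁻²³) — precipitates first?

Each salt precipitates once Q = Ksp for that salt.
For Hg₂Cl₂: [Hg₂²⁺] = (Ksp/[Cl⁻]^2) = 1.07×10⁻¹⁷ M
For Hg₂Br₂: [Hg₂²⁺] = (Ksp/[Br⁻]^2) = 4.41×10⁻²⁰ M
Hg₂Br₂ requires the lower [Hg₂²⁺], so it precipitates first.

Hg₂Br₂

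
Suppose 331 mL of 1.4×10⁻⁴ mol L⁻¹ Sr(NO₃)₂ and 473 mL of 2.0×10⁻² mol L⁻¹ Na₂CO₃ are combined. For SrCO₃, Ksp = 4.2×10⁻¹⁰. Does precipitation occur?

Total volume after mixing = 331 + 473 = 804 mL.
[Sr²⁺] = (1.4×10⁻⁴)(331)/804 = 5.8×10⁻⁵ mol L⁻¹
[CO₃²⁻] = (2.0×10⁻²)(473)/804 = 1.2×10⁻² mol L⁻¹
Q = [Sr²⁺][CO₃²⁻] = 6.8×10⁻⁷
Q = 6.8×10⁻⁷ > Ksp = 4.2×10⁻¹⁰, so the solution is supersaturated and SrCO₃ precipitates.

Yes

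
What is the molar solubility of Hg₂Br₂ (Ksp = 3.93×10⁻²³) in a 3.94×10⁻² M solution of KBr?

Hg₂Br₂(s) ⇌ Hg₂²⁺(aq) + 2 Br⁻(aq)
Br⁻ is already present at 3.94×10⁻² M. If s mol/L of Hg₂Br₂ dissolves, [Hg₂²⁺] = s while [Br⁻] ≈ 3.94×10⁻² M.
Ksp = [Hg₂²⁺][Br⁻]^2 = s(3.94×10⁻²)^2
s = 3.93×10⁻²³ / (3.94×10⁻²)^2 = 2.53×10⁻²⁰
s = 2.53×10⁻²⁰ M

2.53×10⁻²⁰ M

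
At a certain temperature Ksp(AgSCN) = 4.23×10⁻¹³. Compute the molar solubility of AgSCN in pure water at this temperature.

AgSCN(s) ⇌ Ag⁺(aq) + SCN⁻(aq)
For each mole of AgSCN that dissolves per liter, [Ag⁺] = s and [SCN⁻] = s; let s denote this solubility.
Ksp = [Ag⁺][SCN⁻] = s · s = s^2
s^2 = 4.23×10⁻¹³
Taking the 2nd root, s = 6.50×10⁻⁷ mol L⁻¹.

6.50×10⁻⁷ M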